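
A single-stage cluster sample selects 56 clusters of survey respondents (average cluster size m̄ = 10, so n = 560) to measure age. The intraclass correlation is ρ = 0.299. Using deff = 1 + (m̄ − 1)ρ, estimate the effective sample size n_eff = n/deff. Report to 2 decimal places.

151.72

deff = 1 + (10 − 1)·0.299 = 1 + 2.691 = 3.691.
n_eff = 560 / 3.691 = 151.72.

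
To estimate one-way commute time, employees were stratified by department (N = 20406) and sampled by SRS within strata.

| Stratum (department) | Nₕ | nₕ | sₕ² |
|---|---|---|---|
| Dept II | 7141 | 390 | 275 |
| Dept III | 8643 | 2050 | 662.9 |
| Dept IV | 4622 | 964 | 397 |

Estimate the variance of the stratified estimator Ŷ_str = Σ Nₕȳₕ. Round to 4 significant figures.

5.938 × 10^7

Var(Ŷ_str) = Σₕ Nₕ²(1 − fₕ)sₕ²/nₕ.
Dept II: 7141²·(1 − 390/7141)·275/390 = 3.3993449 × 10^7.
Dept III: 8643²·(1 − 2050/8643)·662.9/2050 = 1.8426453 × 10^7.
Dept IV: 4622²·(1 − 964/4622)·397/964 = 6.9628512 × 10^6.
Sum = 5.9382753 × 10^7.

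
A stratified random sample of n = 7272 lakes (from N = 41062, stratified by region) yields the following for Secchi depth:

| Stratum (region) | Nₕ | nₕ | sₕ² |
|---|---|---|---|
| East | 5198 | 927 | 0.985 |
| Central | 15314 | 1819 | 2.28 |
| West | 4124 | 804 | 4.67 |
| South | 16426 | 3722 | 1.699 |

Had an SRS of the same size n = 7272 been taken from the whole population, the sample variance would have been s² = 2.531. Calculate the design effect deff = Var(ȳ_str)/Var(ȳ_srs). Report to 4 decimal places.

0.9472

Var(ȳ_str) = Σ Wₕ²(1−fₕ)sₕ²/nₕ with Wₕ = Nₕ/41062:
  East: (5198/41062)²·(1−927/5198)·0.985/927 = 1.3990787 × 10^-5
  Central: (15314/41062)²·(1−1819/15314)·2.28/1819 = 1.5363264 × 10^-4
  West: (4124/41062)²·(1−804/4124)·4.67/804 = 4.7166904 × 10^-5
  South: (16426/41062)²·(1−3722/16426)·1.699/3722 = 5.6494883 × 10^-5
  → Var(ȳ_str) = 2.7128521 × 10^-4.
Var(ȳ_srs) = (1 − 7272/41062)·2.531/7272 = 2.8640881 × 10^-4.
deff = (2.7128521 × 10^-4) / (2.8640881 × 10^-4) = 0.9472.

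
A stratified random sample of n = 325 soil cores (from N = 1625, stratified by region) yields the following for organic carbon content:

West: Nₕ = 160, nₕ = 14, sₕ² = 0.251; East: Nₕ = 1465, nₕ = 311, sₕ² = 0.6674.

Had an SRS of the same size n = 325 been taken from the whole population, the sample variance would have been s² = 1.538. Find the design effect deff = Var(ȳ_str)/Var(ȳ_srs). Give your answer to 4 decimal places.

0.4048

Var(ȳ_str) = Σ Wₕ²(1−fₕ)sₕ²/nₕ with Wₕ = Nₕ/1625:
  West: (160/1625)²·(1−14/160)·0.251/14 = 1.5860314 × 10^-4
  East: (1465/1625)²·(1−311/1465)·0.6674/311 = 0.0013739234
  → Var(ȳ_str) = 0.0015325265.
Var(ȳ_srs) = (1 − 325/1625)·1.538/325 = 0.0037858462.
deff = 0.0015325265 / 0.0037858462 = 0.4048.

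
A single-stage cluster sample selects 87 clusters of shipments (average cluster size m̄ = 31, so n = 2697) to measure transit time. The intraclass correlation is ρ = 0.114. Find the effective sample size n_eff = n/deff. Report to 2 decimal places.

610.18

deff = 1 + (31 − 1)·0.114 = 1 + 3.42 = 4.42.
n_eff = 2697 / 4.42 = 610.18.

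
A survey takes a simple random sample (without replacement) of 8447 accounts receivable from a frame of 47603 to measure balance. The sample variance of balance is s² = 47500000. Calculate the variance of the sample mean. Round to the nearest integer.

4625

Under SRS without replacement, Var(ȳ) = (1 − f)·s²/n with f = n/N = 8447/47603 = 0.17744680.
Var(ȳ) = (1 − 0.17744680)·47500000/8447 = 0.82255320·5623.2982 = 4625.4619.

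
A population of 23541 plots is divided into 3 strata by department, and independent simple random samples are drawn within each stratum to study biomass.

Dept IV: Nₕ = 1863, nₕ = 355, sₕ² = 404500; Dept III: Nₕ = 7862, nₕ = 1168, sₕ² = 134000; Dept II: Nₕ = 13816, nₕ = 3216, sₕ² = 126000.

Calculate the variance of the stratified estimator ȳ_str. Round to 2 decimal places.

27.03

Var(ȳ_str) = Σₕ Wₕ²(1 − fₕ)sₕ²/nₕ with Wₕ = Nₕ/N, N = 23541.
Dept IV: Wₕ = 0.07913852; term = 0.07913852²·(1 − 0.19055287)·404500/355 = 5.776364.
Dept III: Wₕ = 0.33397052; term = 0.33397052²·(1 − 0.14856271)·134000/1168 = 10.895092.
Dept II: Wₕ = 0.58689096; term = 0.58689096²·(1 − 0.23277360)·126000/3216 = 10.353636.
Sum = 27.025092.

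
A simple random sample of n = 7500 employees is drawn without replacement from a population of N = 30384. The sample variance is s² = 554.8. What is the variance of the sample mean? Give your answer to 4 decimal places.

0.0557

Under SRS without replacement, Var(ȳ) = (1 − f)·s²/n with f = n/N = 7500/30384 = 0.24684044.
Var(ȳ) = (1 − 0.24684044)·554.8/7500 = 0.75315956·0.073973333 = 0.055713723.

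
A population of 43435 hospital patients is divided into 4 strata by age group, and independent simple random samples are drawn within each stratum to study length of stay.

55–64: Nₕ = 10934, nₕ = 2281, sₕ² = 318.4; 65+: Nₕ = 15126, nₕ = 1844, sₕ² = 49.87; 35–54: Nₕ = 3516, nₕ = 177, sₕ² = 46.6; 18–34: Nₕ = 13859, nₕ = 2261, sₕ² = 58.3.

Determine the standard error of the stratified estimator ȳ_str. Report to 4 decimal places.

Var(ȳ_str) = Σₕ Wₕ²(1 − fₕ)sₕ²/nₕ with Wₕ = Nₕ/N, N = 43435.
55–64: Wₕ = 0.25173247; term = 0.25173247²·(1 − 0.20861533)·318.4/2281 = 0.0070002556.
65+: Wₕ = 0.34824450; term = 0.34824450²·(1 − 0.12190930)·49.87/1844 = 0.0028799594.
35–54: Wₕ = 0.08094854; term = 0.08094854²·(1 − 0.05034130)·46.6/177 = 0.0016383183.
18–34: Wₕ = 0.31907448; term = 0.31907448²·(1 − 0.16314308)·58.3/2261 = 0.0021968648.
Sum = 0.013715398.
SE = √(0.013715398) = 0.1171.

0.1171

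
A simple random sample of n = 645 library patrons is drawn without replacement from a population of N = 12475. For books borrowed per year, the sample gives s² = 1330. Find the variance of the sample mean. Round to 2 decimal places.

1.96

Under SRS without replacement, Var(ȳ) = (1 − f)·s²/n with f = n/N = 645/12475 = 0.05170341.
Var(ȳ) = (1 − 0.05170341)·1330/645 = 0.94829659·2.0620155 = 1.9554023.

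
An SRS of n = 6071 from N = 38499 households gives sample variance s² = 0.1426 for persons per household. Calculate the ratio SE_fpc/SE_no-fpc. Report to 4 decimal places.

0.9178

f = n/N = 6071/38499 = 0.15769241.
SE_no-fpc = √(s²/n) = 0.0048465159; SE_fpc = √((1−f)s²/n) = 0.0044480023.
Ratio = √(1−f) = 0.91777317.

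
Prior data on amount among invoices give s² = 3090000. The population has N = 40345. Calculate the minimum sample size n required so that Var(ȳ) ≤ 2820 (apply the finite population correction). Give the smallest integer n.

1067

Without fpc, n₀ = s²/D = 3090000/2820 = 1095.7447.
With fpc, (1 − n/N)·s²/n ≤ D requires n ≥ n₀/(1 + n₀/N) = 1095.7447/(1 + 1095.7447/40345) = 1066.7719.
Rounding up, n = 1067.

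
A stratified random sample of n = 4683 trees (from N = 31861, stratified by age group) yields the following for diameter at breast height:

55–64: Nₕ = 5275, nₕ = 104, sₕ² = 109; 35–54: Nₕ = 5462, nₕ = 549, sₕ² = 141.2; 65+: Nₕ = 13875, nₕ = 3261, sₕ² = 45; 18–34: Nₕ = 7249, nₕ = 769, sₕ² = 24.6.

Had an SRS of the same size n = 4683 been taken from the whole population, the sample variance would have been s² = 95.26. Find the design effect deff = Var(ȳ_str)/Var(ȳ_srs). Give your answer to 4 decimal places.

2.2155

Var(ȳ_str) = Σ Wₕ²(1−fₕ)sₕ²/nₕ with Wₕ = Nₕ/31861:
  55–64: (5275/31861)²·(1−104/5275)·109/104 = 0.02816251
  35–54: (5462/31861)²·(1−549/5462)·141.2/549 = 0.0067989525
  65+: (13875/31861)²·(1−3261/13875)·45/3261 = 0.0020019581
  18–34: (7249/31861)²·(1−769/7249)·24.6/769 = 0.0014802773
  → Var(ȳ_str) = 0.038443698.
Var(ȳ_srs) = (1 − 4683/31861)·95.26/4683 = 0.017351799.
deff = 0.038443698 / 0.017351799 = 2.2155.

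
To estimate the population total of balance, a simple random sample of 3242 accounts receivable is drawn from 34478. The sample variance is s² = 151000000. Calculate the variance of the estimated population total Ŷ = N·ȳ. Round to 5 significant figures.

Var(Ŷ) = N²·Var(ȳ) = N²·(1 − n/N)·s²/n.
f = 3242/34478 = 0.09403098; Var(ȳ) = 0.90596902·151000000/3242 = 42196.583.
Var(Ŷ) = 34478² · 42196.583 = 5.0160449 × 10^13.

5.0160 × 10^13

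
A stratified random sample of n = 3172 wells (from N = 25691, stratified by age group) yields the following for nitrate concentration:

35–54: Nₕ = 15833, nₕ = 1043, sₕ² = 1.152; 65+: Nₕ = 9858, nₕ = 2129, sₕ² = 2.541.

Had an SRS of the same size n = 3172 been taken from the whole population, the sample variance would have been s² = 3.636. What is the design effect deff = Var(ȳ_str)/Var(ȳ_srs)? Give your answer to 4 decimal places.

0.5271

Var(ȳ_str) = Σ Wₕ²(1−fₕ)sₕ²/nₕ with Wₕ = Nₕ/25691:
  35–54: (15833/25691)²·(1−1043/15833)·1.152/1043 = 3.9186596 × 10^-4
  65+: (9858/25691)²·(1−2129/9858)·2.541/2129 = 1.3777776 × 10^-4
  → Var(ȳ_str) = 5.2964372 × 10^-4.
Var(ȳ_srs) = (1 − 3172/25691)·3.636/3172 = 0.0010047518.
deff = (5.2964372 × 10^-4) / 0.0010047518 = 0.5271.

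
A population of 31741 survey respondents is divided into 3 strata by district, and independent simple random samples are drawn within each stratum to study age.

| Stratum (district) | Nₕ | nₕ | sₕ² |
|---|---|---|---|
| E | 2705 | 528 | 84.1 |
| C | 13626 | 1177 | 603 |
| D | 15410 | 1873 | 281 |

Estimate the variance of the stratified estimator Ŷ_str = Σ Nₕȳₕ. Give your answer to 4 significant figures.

1.191 × 10^8

Var(Ŷ_str) = Σₕ Nₕ²(1 − fₕ)sₕ²/nₕ.
E: 2705²·(1 − 528/2705)·84.1/528 = 937967.46.
C: 13626²·(1 − 1177/13626)·603/1177 = 8.6904787 × 10^7.
D: 15410²·(1 − 1873/15410)·281/1873 = 3.1296344 × 10^7.
Sum = 1.191391 × 10^8.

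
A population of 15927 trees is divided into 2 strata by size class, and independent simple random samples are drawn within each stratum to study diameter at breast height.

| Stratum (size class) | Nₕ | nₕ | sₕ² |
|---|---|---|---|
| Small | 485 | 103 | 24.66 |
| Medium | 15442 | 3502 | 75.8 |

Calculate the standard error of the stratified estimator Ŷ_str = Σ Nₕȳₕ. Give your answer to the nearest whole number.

2009

Var(Ŷ_str) = Σₕ Nₕ²(1 − fₕ)sₕ²/nₕ.
Small: 485²·(1 − 103/485)·24.66/103 = 44356.876.
Medium: 15442²·(1 − 3502/15442)·75.8/3502 = 3.990809 × 10^6.
Sum = 4.0351659 × 10^6.
SE = √(4.0351659 × 10^6) = 2009.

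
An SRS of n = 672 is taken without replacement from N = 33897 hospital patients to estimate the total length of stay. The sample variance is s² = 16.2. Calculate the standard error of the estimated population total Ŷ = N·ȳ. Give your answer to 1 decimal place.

Var(Ŷ) = N²·Var(ȳ) = N²·(1 − n/N)·s²/n.
f = 672/33897 = 0.01982476; Var(ȳ) = 0.98017524·16.2/672 = 0.023629224.
Var(Ŷ) = 33897² · 0.023629224 = 2.7150135 × 10^7.
SE(Ŷ) = √(2.7150135 × 10^7) = 5210.6.

5210.6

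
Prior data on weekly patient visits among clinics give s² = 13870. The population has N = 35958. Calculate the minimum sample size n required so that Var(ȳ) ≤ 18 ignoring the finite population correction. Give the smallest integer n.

771

Without fpc, n₀ = s²/D = 13870/18 = 770.5556.
Rounding up, n = 771.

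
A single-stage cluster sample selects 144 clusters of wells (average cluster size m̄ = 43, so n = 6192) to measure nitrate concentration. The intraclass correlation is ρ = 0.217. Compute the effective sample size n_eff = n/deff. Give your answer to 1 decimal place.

612.2

deff = 1 + (43 − 1)·0.217 = 1 + 9.114 = 10.114.
n_eff = 6192 / 10.114 = 612.2.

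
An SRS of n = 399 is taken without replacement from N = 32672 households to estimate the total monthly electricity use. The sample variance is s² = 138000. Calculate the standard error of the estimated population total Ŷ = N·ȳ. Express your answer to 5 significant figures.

Var(Ŷ) = N²·Var(ȳ) = N²·(1 − n/N)·s²/n.
f = 399/32672 = 0.01221229; Var(ȳ) = 0.98778771·138000/399 = 341.64086.
Var(Ŷ) = 32672² · 341.64086 = 3.6468781 × 10^11.
SE(Ŷ) = √(3.6468781 × 10^11) = 603890.

603890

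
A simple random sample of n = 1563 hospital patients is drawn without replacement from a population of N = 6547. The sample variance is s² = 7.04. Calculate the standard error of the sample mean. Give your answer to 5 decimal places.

Under SRS without replacement, Var(ȳ) = (1 − f)·s²/n with f = n/N = 1563/6547 = 0.23873530.
Var(ȳ) = (1 − 0.23873530)·7.04/1563 = 0.76126470·0.0045041587 = 0.003428857.
SE(ȳ) = √(0.003428857) = 0.05856.

0.05856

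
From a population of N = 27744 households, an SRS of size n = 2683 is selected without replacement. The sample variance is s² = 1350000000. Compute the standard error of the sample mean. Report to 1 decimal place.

Under SRS without replacement, Var(ȳ) = (1 − f)·s²/n with f = n/N = 2683/27744 = 0.09670559.
Var(ȳ) = (1 − 0.09670559)·1350000000/2683 = 0.90329441·503168.1 = 454508.93.
SE(ȳ) = √(454508.93) = 674.2.

674.2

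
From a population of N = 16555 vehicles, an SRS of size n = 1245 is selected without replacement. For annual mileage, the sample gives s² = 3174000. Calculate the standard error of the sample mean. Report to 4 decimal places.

48.5559

Under SRS without replacement, Var(ȳ) = (1 − f)·s²/n with f = n/N = 1245/16555 = 0.07520387.
Var(ȳ) = (1 − 0.07520387)·3174000/1245 = 0.92479613·2549.3976 = 2357.673.
SE(ȳ) = √(2357.673) = 48.5559.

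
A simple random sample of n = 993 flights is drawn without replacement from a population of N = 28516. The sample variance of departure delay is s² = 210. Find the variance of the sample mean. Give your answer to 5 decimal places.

Under SRS without replacement, Var(ȳ) = (1 − f)·s²/n with f = n/N = 993/28516 = 0.03482256.
Var(ȳ) = (1 − 0.03482256)·210/993 = 0.96517744·0.21148036 = 0.20411608.

0.20412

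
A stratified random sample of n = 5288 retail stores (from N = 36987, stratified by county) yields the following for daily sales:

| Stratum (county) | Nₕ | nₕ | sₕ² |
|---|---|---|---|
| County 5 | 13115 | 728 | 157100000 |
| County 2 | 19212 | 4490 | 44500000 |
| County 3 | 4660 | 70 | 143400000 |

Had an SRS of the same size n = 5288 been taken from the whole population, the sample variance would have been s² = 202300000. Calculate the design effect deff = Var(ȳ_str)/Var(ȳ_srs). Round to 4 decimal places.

Var(ȳ_str) = Σ Wₕ²(1−fₕ)sₕ²/nₕ with Wₕ = Nₕ/36987:
  County 5: (13115/36987)²·(1−728/13115)·157100000/728 = 25626.012
  County 2: (19212/36987)²·(1−4490/19212)·44500000/4490 = 2049.0608
  County 3: (4660/36987)²·(1−70/4660)·143400000/70 = 32029.599
  → Var(ȳ_str) = 59704.672.
Var(ȳ_srs) = (1 − 5288/36987)·202300000/5288 = 32786.94.
deff = 59704.672 / 32786.94 = 1.8210.

1.8210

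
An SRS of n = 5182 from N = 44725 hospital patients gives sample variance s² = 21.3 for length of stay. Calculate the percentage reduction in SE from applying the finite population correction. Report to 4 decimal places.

f = n/N = 5182/44725 = 0.11586361.
SE_no-fpc = √(s²/n) = 0.064112262; SE_fpc = √((1−f)s²/n) = 0.060283815.
Ratio = √(1−f) = 0.94028527. Reduction = 100·(1 − 0.94028527) = 5.9715%.

5.9715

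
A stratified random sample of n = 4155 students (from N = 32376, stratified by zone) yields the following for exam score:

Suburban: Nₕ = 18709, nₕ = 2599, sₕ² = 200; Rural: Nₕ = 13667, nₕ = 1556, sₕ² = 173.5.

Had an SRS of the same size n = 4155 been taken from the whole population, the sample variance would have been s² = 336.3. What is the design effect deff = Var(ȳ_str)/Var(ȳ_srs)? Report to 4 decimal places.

Var(ȳ_str) = Σ Wₕ²(1−fₕ)sₕ²/nₕ with Wₕ = Nₕ/32376:
  Suburban: (18709/32376)²·(1−2599/18709)·200/2599 = 0.022127047
  Rural: (13667/32376)²·(1−1556/13667)·173.5/1556 = 0.01760746
  → Var(ȳ_str) = 0.039734507.
Var(ȳ_srs) = (1 − 4155/32376)·336.3/4155 = 0.070551304.
deff = 0.039734507 / 0.070551304 = 0.5632.

0.5632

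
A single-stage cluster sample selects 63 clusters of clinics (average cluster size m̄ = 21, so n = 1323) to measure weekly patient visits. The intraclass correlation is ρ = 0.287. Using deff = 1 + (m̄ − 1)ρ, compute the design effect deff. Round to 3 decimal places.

deff = 1 + (21 − 1)·0.287 = 1 + 5.74 = 6.74.

6.740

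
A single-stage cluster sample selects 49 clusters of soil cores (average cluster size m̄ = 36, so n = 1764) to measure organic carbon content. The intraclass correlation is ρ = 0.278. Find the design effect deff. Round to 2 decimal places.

10.73

deff = 1 + (36 − 1)·0.278 = 1 + 9.73 = 10.73.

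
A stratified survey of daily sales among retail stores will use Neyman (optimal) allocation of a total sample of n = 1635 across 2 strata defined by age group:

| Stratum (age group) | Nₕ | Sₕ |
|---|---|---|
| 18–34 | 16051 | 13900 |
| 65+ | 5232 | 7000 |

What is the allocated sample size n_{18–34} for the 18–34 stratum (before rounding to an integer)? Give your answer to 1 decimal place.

1404.5

Neyman allocation: nₕ = n·NₕSₕ / Σⱼ NⱼSⱼ.
Σ NⱼSⱼ = 16051·13900 + 5232·7000 = 2.597329 × 10^8.
n_{18–34} = 1635·16051·13900 / (2.597329 × 10^8) = 1404.5.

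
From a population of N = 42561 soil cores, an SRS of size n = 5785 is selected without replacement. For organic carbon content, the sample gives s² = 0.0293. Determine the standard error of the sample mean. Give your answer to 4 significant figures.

Under SRS without replacement, Var(ȳ) = (1 − f)·s²/n with f = n/N = 5785/42561 = 0.13592256.
Var(ȳ) = (1 − 0.13592256)·0.0293/5785 = 0.86407744·5.0648228 × 10^-6 = 4.3763991 × 10^-6.
SE(ȳ) = √(4.3763991 × 10^-6) = 0.002092.

0.002092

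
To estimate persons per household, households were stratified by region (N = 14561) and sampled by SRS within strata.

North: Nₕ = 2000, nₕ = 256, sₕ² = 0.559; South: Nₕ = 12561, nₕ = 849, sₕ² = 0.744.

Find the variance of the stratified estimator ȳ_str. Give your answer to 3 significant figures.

6.44 × 10^-4

Var(ȳ_str) = Σₕ Wₕ²(1 − fₕ)sₕ²/nₕ with Wₕ = Nₕ/N, N = 14561.
North: Wₕ = 0.13735320; term = 0.13735320²·(1 − 0.12800000)·0.559/256 = 3.5922447 × 10^-5.
South: Wₕ = 0.86264680; term = 0.86264680²·(1 − 0.06759016)·0.744/849 = 6.0804836 × 10^-4.
Sum = 6.4397081 × 10^-4.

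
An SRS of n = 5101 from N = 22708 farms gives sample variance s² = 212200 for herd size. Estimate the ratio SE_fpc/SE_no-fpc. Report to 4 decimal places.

0.8805

f = n/N = 5101/22708 = 0.22463449.
SE_no-fpc = √(s²/n) = 6.4497819; SE_fpc = √((1−f)s²/n) = 5.6793452.
Ratio = √(1−f) = 0.88054841.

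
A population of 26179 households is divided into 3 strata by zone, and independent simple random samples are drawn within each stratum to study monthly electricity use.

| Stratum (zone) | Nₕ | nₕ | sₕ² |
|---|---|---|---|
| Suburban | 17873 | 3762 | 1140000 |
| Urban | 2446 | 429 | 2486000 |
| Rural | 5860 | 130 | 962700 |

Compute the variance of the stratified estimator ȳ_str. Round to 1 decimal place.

Var(ȳ_str) = Σₕ Wₕ²(1 − fₕ)sₕ²/nₕ with Wₕ = Nₕ/N, N = 26179.
Suburban: Wₕ = 0.68272279; term = 0.68272279²·(1 − 0.21048509)·1140000/3762 = 111.51549.
Urban: Wₕ = 0.09343367; term = 0.09343367²·(1 − 0.17538839)·2486000/429 = 41.715752.
Rural: Wₕ = 0.22384354; term = 0.22384354²·(1 − 0.02218430)·962700/130 = 362.82212.
Sum = 516.05336.

516.1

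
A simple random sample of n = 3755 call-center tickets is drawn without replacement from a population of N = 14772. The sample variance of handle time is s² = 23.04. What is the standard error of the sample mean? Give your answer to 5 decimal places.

Under SRS without replacement, Var(ȳ) = (1 − f)·s²/n with f = n/N = 3755/14772 = 0.25419713.
Var(ȳ) = (1 − 0.25419713)·23.04/3755 = 0.74580287·0.0061358189 = 0.0045761114.
SE(ȳ) = √(0.0045761114) = 0.06765.

0.06765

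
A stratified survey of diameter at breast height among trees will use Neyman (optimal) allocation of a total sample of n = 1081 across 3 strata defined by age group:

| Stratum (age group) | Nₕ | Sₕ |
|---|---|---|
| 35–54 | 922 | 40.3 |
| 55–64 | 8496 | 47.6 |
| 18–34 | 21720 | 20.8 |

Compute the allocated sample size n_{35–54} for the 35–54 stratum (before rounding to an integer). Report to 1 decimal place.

Neyman allocation: nₕ = n·NₕSₕ / Σⱼ NⱼSⱼ.
Σ NⱼSⱼ = 922·40.3 + 8496·47.6 + 21720·20.8 = 893342.2.
n_{35–54} = 1081·922·40.3 / 893342.2 = 45.0.

45.0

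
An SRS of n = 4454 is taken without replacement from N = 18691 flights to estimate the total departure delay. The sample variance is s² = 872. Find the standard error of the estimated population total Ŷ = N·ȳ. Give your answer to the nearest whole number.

Var(Ŷ) = N²·Var(ȳ) = N²·(1 − n/N)·s²/n.
f = 4454/18691 = 0.23829651; Var(ȳ) = 0.76170349·872/4454 = 0.14912561.
Var(Ŷ) = 18691² · 0.14912561 = 5.2097551 × 10^7.
SE(Ŷ) = √(5.2097551 × 10^7) = 7218.

7218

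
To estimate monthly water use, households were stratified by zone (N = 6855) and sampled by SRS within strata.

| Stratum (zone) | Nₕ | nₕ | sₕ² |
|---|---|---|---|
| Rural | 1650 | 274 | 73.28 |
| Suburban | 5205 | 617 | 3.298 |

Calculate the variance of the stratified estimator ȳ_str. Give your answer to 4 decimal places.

0.0156

Var(ȳ_str) = Σₕ Wₕ²(1 − fₕ)sₕ²/nₕ with Wₕ = Nₕ/N, N = 6855.
Rural: Wₕ = 0.24070022; term = 0.24070022²·(1 − 0.16606061)·73.28/274 = 0.01292178.
Suburban: Wₕ = 0.75929978; term = 0.75929978²·(1 − 0.11853987)·3.298/617 = 0.0027164062.
Sum = 0.015638186.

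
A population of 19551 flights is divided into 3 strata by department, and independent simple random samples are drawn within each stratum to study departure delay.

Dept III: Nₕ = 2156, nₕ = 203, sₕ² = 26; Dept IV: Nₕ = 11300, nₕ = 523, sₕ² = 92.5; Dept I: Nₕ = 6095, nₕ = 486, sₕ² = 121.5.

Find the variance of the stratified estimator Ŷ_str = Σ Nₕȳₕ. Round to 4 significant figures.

Var(Ŷ_str) = Σₕ Nₕ²(1 − fₕ)sₕ²/nₕ.
Dept III: 2156²·(1 − 203/2156)·26/203 = 539297.38.
Dept IV: 11300²·(1 − 523/11300)·92.5/523 = 2.1538545 × 10^7.
Dept I: 6095²·(1 − 486/6095)·121.5/486 = 8.5467138 × 10^6.
Sum = 3.0624556 × 10^7.

3.062 × 10^7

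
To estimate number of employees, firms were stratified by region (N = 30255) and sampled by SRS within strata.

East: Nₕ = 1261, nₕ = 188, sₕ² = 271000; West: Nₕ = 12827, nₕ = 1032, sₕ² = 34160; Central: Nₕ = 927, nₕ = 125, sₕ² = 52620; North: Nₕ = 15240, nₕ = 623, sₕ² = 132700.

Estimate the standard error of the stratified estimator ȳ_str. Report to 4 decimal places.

Var(ȳ_str) = Σₕ Wₕ²(1 − fₕ)sₕ²/nₕ with Wₕ = Nₕ/N, N = 30255.
East: Wₕ = 0.04167906; term = 0.04167906²·(1 − 0.14908803)·271000/188 = 2.1307472.
West: Wₕ = 0.42396298; term = 0.42396298²·(1 − 0.08045529)·34160/1032 = 5.4710022.
Central: Wₕ = 0.03063956; term = 0.03063956²·(1 − 0.13484358)·52620/125 = 0.34190119.
North: Wₕ = 0.50371839; term = 0.50371839²·(1 − 0.04087927)·132700/623 = 51.836035.
Sum = 59.779686.
SE = √(59.779686) = 7.7317.

7.7317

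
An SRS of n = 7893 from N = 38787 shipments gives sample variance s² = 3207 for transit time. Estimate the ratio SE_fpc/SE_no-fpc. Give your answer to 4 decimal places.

f = n/N = 7893/38787 = 0.20349602.
SE_no-fpc = √(s²/n) = 0.63742403; SE_fpc = √((1−f)s²/n) = 0.56888228.
Ratio = √(1−f) = 0.89247072.

0.8925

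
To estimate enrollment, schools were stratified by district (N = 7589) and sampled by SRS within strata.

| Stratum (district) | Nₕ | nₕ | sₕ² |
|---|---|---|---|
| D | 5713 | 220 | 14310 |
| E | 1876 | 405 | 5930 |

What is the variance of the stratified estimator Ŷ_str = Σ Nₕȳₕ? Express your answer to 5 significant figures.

2.0816 × 10^9

Var(Ŷ_str) = Σₕ Nₕ²(1 − fₕ)sₕ²/nₕ.
D: 5713²·(1 − 220/5713)·14310/220 = 2.0412245 × 10^9.
E: 1876²·(1 − 405/1876)·5930/405 = 4.0405936 × 10^7.
Sum = 2.0816304 × 10^9.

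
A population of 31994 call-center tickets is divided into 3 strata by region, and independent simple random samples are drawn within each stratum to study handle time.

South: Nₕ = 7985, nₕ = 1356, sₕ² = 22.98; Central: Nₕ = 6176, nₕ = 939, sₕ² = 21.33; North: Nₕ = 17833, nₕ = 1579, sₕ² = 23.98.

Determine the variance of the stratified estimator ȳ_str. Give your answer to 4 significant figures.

0.005895

Var(ȳ_str) = Σₕ Wₕ²(1 − fₕ)sₕ²/nₕ with Wₕ = Nₕ/N, N = 31994.
South: Wₕ = 0.24957805; term = 0.24957805²·(1 − 0.16981841)·22.98/1356 = 8.7634718 × 10^-4.
Central: Wₕ = 0.19303619; term = 0.19303619²·(1 − 0.15204016)·21.33/939 = 7.17758 × 10^-4.
North: Wₕ = 0.55738576; term = 0.55738576²·(1 − 0.08854371)·23.98/1579 = 0.0043004572.
Sum = 0.0058945624.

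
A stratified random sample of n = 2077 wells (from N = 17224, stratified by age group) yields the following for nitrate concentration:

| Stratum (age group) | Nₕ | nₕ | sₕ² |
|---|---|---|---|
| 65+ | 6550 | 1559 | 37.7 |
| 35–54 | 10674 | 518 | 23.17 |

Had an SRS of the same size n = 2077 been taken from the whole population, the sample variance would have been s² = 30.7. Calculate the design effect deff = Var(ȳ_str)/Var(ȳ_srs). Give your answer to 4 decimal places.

1.4624

Var(ȳ_str) = Σ Wₕ²(1−fₕ)sₕ²/nₕ with Wₕ = Nₕ/17224:
  65+: (6550/17224)²·(1−1559/6550)·37.7/1559 = 0.0026647475
  35–54: (10674/17224)²·(1−518/10674)·23.17/518 = 0.016344744
  → Var(ȳ_str) = 0.019009492.
Var(ȳ_srs) = (1 − 2077/17224)·30.7/2077 = 0.012998537.
deff = 0.019009492 / 0.012998537 = 1.4624.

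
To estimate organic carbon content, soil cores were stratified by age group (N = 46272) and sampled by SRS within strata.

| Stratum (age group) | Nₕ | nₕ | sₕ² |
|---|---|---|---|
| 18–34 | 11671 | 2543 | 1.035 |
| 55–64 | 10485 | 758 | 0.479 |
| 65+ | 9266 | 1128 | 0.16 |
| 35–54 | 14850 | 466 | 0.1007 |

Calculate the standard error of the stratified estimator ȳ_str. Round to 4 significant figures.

Var(ȳ_str) = Σₕ Wₕ²(1 − fₕ)sₕ²/nₕ with Wₕ = Nₕ/N, N = 46272.
18–34: Wₕ = 0.25222597; term = 0.25222597²·(1 − 0.21789050)·1.035/2543 = 2.0250752 × 10^-5.
55–64: Wₕ = 0.22659492; term = 0.22659492²·(1 − 0.07229375)·0.479/758 = 3.0100736 × 10^-5.
65+: Wₕ = 0.20025069; term = 0.20025069²·(1 − 0.12173538)·0.16/1128 = 4.9955616 × 10^-6.
35–54: Wₕ = 0.32092842; term = 0.32092842²·(1 − 0.03138047)·0.1007/466 = 2.1558232 × 10^-5.
Sum = 7.6905282 × 10^-5.
SE = √(7.6905282 × 10^-5) = 0.008770.

0.008770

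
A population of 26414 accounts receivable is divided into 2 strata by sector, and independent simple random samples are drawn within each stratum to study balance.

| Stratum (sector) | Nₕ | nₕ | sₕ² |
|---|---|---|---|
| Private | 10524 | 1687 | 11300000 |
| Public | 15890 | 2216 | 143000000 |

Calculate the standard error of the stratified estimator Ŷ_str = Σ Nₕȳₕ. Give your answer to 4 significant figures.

3.827 × 10^6

Var(Ŷ_str) = Σₕ Nₕ²(1 − fₕ)sₕ²/nₕ.
Private: 10524²·(1 − 1687/10524)·11300000/1687 = 6.2294407 × 10^11.
Public: 15890²·(1 − 2216/15890)·143000000/2216 = 1.4021218 × 10^13.
Sum = 1.4644162 × 10^13.
SE = √(1.4644162 × 10^13) = 3.827 × 10^6.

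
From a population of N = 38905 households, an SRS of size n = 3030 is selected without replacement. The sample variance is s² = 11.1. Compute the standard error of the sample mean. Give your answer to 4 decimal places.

Under SRS without replacement, Var(ȳ) = (1 − f)·s²/n with f = n/N = 3030/38905 = 0.07788202.
Var(ȳ) = (1 − 0.07788202)·11.1/3030 = 0.92211798·0.0036633663 = 0.003378056.
SE(ȳ) = √(0.003378056) = 0.0581.

0.0581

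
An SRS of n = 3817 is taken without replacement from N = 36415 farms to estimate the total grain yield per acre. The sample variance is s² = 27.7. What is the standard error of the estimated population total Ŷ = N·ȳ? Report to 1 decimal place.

2935.0

Var(Ŷ) = N²·Var(ȳ) = N²·(1 − n/N)·s²/n.
f = 3817/36415 = 0.10481944; Var(ȳ) = 0.89518056·27.7/3817 = 0.0064963326.
Var(Ŷ) = 36415² · 0.0064963326 = 8.6144763 × 10^6.
SE(Ŷ) = √(8.6144763 × 10^6) = 2935.0.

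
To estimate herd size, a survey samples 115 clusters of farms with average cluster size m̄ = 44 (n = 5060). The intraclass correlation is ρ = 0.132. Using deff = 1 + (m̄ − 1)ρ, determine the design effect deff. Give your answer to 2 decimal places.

6.68

deff = 1 + (44 − 1)·0.132 = 1 + 5.676 = 6.676.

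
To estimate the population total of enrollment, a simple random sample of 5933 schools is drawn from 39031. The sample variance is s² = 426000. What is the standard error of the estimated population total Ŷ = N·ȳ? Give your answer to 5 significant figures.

304560

Var(Ŷ) = N²·Var(ȳ) = N²·(1 − n/N)·s²/n.
f = 5933/39031 = 0.15200738; Var(ȳ) = 0.84799262·426000/5933 = 60.887385.
Var(Ŷ) = 39031² · 60.887385 = 9.2756997 × 10^10.
SE(Ŷ) = √(9.2756997 × 10^10) = 304560.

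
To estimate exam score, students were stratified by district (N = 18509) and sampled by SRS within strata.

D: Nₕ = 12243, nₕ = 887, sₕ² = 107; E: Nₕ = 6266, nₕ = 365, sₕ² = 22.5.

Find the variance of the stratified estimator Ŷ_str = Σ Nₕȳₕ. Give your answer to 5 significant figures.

1.9051 × 10^7

Var(Ŷ_str) = Σₕ Nₕ²(1 − fₕ)sₕ²/nₕ.
D: 12243²·(1 − 887/12243)·107/887 = 1.6771557 × 10^7.
E: 6266²·(1 − 365/6266)·22.5/365 = 2.2793219 × 10^6.
Sum = 1.9050879 × 10^7.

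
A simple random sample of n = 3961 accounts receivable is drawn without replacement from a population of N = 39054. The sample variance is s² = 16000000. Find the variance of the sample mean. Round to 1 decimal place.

Under SRS without replacement, Var(ȳ) = (1 − f)·s²/n with f = n/N = 3961/39054 = 0.10142367.
Var(ȳ) = (1 − 0.10142367)·16000000/3961 = 0.89857633·4039.384 = 3629.6948.

3629.7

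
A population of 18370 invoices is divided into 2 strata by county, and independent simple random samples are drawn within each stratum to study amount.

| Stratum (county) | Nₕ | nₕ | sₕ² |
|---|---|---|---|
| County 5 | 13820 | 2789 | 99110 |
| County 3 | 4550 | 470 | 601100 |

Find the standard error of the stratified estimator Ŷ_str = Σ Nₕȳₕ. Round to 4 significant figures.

Var(Ŷ_str) = Σₕ Nₕ²(1 − fₕ)sₕ²/nₕ.
County 5: 13820²·(1 − 2789/13820)·99110/2789 = 5.4174123 × 10^9.
County 3: 4550²·(1 − 470/4550)·601100/470 = 2.3742171 × 10^10.
Sum = 2.9159583 × 10^10.
SE = √(2.9159583 × 10^10) = 170800.

170800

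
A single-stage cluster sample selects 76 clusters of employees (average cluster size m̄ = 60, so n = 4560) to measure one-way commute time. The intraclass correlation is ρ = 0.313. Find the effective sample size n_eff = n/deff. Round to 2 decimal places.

deff = 1 + (60 − 1)·0.313 = 1 + 18.467 = 19.467.
n_eff = 4560 / 19.467 = 234.24.

234.24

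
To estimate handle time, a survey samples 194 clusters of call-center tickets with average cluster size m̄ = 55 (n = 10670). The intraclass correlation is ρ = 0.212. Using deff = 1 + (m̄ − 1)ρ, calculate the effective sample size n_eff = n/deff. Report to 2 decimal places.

deff = 1 + (55 − 1)·0.212 = 1 + 11.448 = 12.448.
n_eff = 10670 / 12.448 = 857.17.

857.17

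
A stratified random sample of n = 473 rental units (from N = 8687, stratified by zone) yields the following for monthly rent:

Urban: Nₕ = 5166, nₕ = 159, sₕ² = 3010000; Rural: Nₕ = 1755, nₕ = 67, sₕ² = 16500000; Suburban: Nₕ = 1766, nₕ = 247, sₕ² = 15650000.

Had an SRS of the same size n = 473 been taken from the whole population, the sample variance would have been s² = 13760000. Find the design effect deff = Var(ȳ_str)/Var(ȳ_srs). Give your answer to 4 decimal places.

0.6692

Var(ȳ_str) = Σ Wₕ²(1−fₕ)sₕ²/nₕ with Wₕ = Nₕ/8687:
  Urban: (5166/8687)²·(1−159/5166)·3010000/159 = 6488.7602
  Rural: (1755/8687)²·(1−67/1755)·16500000/67 = 9667.6086
  Suburban: (1766/8687)²·(1−247/1766)·15650000/247 = 2252.2999
  → Var(ȳ_str) = 18408.669.
Var(ȳ_srs) = (1 − 473/8687)·13760000/473 = 27506.933.
deff = 18408.669 / 27506.933 = 0.6692.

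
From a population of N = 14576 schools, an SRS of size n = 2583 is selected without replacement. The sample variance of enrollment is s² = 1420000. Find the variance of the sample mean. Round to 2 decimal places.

Under SRS without replacement, Var(ȳ) = (1 − f)·s²/n with f = n/N = 2583/14576 = 0.17720911.
Var(ȳ) = (1 − 0.17720911)·1420000/2583 = 0.82279089·549.74835 = 452.32794.

452.33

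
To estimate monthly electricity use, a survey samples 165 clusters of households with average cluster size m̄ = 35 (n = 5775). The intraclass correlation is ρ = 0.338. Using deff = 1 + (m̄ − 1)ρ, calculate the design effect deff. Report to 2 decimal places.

12.49

deff = 1 + (35 − 1)·0.338 = 1 + 11.492 = 12.492.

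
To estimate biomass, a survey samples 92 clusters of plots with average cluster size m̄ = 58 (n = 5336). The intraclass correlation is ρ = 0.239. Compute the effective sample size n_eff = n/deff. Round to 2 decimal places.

364.90

deff = 1 + (58 − 1)·0.239 = 1 + 13.623 = 14.623.
n_eff = 5336 / 14.623 = 364.90.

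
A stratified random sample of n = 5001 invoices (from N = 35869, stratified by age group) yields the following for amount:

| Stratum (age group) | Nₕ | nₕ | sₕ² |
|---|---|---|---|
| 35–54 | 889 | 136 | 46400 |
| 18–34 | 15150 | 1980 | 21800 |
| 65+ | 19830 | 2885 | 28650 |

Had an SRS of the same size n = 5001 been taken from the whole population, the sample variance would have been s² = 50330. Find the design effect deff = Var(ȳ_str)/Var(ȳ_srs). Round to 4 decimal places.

Var(ȳ_str) = Σ Wₕ²(1−fₕ)sₕ²/nₕ with Wₕ = Nₕ/35869:
  35–54: (889/35869)²·(1−136/889)·46400/136 = 0.17751591
  18–34: (15150/35869)²·(1−1980/15150)·21800/1980 = 1.7074625
  65+: (19830/35869)²·(1−2885/19830)·28650/2885 = 2.5936093
  → Var(ȳ_str) = 4.4785877.
Var(ȳ_srs) = (1 − 5001/35869)·50330/5001 = 8.6608257.
deff = 4.4785877 / 8.6608257 = 0.5171.

0.5171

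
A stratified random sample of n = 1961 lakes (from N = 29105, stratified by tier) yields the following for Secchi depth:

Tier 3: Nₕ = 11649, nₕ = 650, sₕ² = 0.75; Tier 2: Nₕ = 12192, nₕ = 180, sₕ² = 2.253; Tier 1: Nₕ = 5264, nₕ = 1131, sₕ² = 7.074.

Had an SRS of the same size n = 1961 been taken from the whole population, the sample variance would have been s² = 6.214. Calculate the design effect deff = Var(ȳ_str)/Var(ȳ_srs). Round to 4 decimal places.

Var(ȳ_str) = Σ Wₕ²(1−fₕ)sₕ²/nₕ with Wₕ = Nₕ/29105:
  Tier 3: (11649/29105)²·(1−650/11649)·0.75/650 = 1.7452375 × 10^-4
  Tier 2: (12192/29105)²·(1−180/12192)·2.253/180 = 0.0021639327
  Tier 1: (5264/29105)²·(1−1131/5264)·7.074/1131 = 1.6063809 × 10^-4
  → Var(ȳ_str) = 0.0024990945.
Var(ȳ_srs) = (1 − 1961/29105)·6.214/1961 = 0.0029552886.
deff = 0.0024990945 / 0.0029552886 = 0.8456.

0.8456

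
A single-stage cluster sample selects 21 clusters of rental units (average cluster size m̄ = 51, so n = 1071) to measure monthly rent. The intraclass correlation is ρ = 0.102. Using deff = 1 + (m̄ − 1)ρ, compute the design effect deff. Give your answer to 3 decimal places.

6.100

deff = 1 + (51 − 1)·0.102 = 1 + 5.1 = 6.1.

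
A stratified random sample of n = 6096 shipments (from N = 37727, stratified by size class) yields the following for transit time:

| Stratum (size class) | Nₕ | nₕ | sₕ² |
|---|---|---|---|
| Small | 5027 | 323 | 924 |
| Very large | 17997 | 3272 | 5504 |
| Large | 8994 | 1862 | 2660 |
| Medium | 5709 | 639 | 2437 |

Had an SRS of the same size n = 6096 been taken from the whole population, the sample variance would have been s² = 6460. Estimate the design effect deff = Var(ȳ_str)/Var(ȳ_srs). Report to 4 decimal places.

0.5658

Var(ȳ_str) = Σ Wₕ²(1−fₕ)sₕ²/nₕ with Wₕ = Nₕ/37727:
  Small: (5027/37727)²·(1−323/5027)·924/323 = 0.047527077
  Very large: (17997/37727)²·(1−3272/17997)·5504/3272 = 0.31319586
  Large: (8994/37727)²·(1−1862/8994)·2660/1862 = 0.06438158
  Medium: (5709/37727)²·(1−639/5709)·2437/639 = 0.077556487
  → Var(ȳ_str) = 0.502661.
Var(ȳ_srs) = (1 − 6096/37727)·6460/6096 = 0.88848113.
deff = 0.502661 / 0.88848113 = 0.5658.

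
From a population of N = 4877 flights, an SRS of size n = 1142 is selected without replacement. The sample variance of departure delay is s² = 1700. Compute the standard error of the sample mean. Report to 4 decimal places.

1.0677

Under SRS without replacement, Var(ȳ) = (1 − f)·s²/n with f = n/N = 1142/4877 = 0.23416034.
Var(ȳ) = (1 − 0.23416034)·1700/1142 = 0.76583966·1.4886165 = 1.1400415.
SE(ȳ) = √(1.1400415) = 1.0677.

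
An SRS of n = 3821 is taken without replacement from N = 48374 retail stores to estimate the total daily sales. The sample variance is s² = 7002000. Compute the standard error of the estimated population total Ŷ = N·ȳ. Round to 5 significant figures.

Var(Ŷ) = N²·Var(ȳ) = N²·(1 − n/N)·s²/n.
f = 3821/48374 = 0.07898871; Var(ȳ) = 0.92101129·7002000/3821 = 1687.7574.
Var(Ŷ) = 48374² · 1687.7574 = 3.9494264 × 10^12.
SE(Ŷ) = √(3.9494264 × 10^12) = 1.9873 × 10^6.

1.9873 × 10^6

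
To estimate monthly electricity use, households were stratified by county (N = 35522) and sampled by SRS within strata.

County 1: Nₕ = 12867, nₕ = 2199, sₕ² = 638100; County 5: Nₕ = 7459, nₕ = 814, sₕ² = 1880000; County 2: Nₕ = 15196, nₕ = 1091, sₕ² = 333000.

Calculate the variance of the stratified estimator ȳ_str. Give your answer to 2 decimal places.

174.14

Var(ȳ_str) = Σₕ Wₕ²(1 − fₕ)sₕ²/nₕ with Wₕ = Nₕ/N, N = 35522.
County 1: Wₕ = 0.36222623; term = 0.36222623²·(1 − 0.17090231)·638100/2199 = 31.566687.
County 5: Wₕ = 0.20998255; term = 0.20998255²·(1 − 0.10912991)·1880000/814 = 90.722334.
County 2: Wₕ = 0.42779123; term = 0.42779123²·(1 − 0.07179521)·333000/1091 = 51.847407.
Sum = 174.13643.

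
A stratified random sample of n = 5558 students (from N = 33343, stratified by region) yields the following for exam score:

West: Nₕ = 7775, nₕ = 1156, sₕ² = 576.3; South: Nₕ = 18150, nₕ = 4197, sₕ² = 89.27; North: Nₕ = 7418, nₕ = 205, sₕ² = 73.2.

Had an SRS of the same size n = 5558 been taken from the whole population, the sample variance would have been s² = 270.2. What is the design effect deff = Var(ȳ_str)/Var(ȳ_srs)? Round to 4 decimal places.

Var(ȳ_str) = Σ Wₕ²(1−fₕ)sₕ²/nₕ with Wₕ = Nₕ/33343:
  West: (7775/33343)²·(1−1156/7775)·576.3/1156 = 0.023076727
  South: (18150/33343)²·(1−4197/18150)·89.27/4197 = 0.0048450855
  North: (7418/33343)²·(1−205/7418)·73.2/205 = 0.017185044
  → Var(ȳ_str) = 0.045106857.
Var(ȳ_srs) = (1 − 5558/33343)·270.2/5558 = 0.04051096.
deff = 0.045106857 / 0.04051096 = 1.1134.

1.1134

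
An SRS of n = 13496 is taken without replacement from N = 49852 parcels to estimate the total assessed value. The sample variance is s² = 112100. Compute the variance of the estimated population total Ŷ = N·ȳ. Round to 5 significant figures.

Var(Ŷ) = N²·Var(ȳ) = N²·(1 − n/N)·s²/n.
f = 13496/49852 = 0.27072134; Var(ȳ) = 0.72927866·112100/13496 = 6.0575088.
Var(Ŷ) = 49852² · 6.0575088 = 1.5054254 × 10^10.

1.5054 × 10^10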